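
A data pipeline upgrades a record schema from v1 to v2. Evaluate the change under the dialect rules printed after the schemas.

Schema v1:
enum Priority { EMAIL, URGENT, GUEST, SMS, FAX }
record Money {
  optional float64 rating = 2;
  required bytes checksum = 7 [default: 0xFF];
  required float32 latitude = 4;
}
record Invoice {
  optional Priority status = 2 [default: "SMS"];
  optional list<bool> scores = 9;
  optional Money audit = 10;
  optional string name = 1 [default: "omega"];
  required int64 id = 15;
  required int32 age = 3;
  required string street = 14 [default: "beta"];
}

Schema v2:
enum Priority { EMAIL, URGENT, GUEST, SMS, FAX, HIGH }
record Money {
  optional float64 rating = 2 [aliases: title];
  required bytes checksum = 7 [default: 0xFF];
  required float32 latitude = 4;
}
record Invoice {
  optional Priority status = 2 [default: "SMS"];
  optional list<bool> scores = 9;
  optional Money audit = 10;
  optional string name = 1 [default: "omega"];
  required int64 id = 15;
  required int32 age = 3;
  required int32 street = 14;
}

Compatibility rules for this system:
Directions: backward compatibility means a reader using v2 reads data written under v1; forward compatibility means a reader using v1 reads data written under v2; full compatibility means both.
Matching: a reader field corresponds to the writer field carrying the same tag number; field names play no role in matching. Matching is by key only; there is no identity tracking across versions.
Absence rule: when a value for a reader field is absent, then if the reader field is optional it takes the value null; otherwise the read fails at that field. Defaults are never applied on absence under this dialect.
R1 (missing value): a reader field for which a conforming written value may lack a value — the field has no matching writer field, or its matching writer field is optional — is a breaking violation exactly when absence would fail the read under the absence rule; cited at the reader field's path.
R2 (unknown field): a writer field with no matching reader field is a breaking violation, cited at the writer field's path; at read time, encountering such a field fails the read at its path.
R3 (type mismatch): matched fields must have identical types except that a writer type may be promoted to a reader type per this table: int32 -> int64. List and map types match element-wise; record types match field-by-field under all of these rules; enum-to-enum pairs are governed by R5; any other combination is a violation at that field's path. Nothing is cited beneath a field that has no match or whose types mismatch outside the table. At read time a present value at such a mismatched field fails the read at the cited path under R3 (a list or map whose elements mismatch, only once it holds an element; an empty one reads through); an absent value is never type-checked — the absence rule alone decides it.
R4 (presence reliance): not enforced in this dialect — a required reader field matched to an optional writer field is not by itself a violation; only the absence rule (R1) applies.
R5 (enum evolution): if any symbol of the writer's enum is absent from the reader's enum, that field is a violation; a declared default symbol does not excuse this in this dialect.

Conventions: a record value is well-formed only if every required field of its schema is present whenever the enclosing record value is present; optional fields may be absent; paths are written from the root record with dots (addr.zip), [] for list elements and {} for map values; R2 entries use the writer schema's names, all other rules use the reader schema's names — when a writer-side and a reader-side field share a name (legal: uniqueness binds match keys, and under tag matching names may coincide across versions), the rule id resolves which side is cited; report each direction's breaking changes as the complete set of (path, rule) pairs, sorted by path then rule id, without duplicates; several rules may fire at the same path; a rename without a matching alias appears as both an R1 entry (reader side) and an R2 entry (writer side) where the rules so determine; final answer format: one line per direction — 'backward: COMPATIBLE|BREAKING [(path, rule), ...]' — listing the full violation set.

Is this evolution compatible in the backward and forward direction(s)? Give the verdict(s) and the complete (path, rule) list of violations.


the writer's type comes first in each Invoice pair
backward analysis of Invoice with v2 as reader and v1 as writer:
  Priority -> Priority, writer optional: status aligns to status
  list<bool> -> list<bool>, writer optional: scores aligns to scores
  Money -> Money, writer optional: audit aligns to audit
  string -> string, writer optional: name aligns to name
  int64 -> int64, writer required: id aligns to id
  int32 -> int32, writer required: age aligns to age
  string -> int32, writer required: street aligns to street
  float64 -> float64, writer optional: audit.rating aligns to audit.rating
  bytes -> bytes, writer required: audit.checksum aligns to audit.checksum
  float32 -> float32, writer required: audit.latitude aligns to audit.latitude
  breaking: (street, R3)
  => backward verdict for Invoice: BREAKING, 1 violation(s)
forward analysis of Invoice with v1 as reader and v2 as writer:
  Priority -> Priority, writer optional: status aligns to status
  list<bool> -> list<bool>, writer optional: scores aligns to scores
  Money -> Money, writer optional: audit aligns to audit
  string -> string, writer optional: name aligns to name
  int64 -> int64, writer required: id aligns to id
  int32 -> int32, writer required: age aligns to age
  int32 -> string, writer required: street aligns to street
  float64 -> float64, writer optional: audit.rating aligns to audit.rating
  bytes -> bytes, writer required: audit.checksum aligns to audit.checksum
  float32 -> float32, writer required: audit.latitude aligns to audit.latitude
  breaking: (status, R5)
  breaking: (street, R3)
  => forward verdict for Invoice: BREAKING, 2 violation(s)

backward: BREAKING [(street, R3)]; forward: BREAKING [(status, R5), (street, R3)]


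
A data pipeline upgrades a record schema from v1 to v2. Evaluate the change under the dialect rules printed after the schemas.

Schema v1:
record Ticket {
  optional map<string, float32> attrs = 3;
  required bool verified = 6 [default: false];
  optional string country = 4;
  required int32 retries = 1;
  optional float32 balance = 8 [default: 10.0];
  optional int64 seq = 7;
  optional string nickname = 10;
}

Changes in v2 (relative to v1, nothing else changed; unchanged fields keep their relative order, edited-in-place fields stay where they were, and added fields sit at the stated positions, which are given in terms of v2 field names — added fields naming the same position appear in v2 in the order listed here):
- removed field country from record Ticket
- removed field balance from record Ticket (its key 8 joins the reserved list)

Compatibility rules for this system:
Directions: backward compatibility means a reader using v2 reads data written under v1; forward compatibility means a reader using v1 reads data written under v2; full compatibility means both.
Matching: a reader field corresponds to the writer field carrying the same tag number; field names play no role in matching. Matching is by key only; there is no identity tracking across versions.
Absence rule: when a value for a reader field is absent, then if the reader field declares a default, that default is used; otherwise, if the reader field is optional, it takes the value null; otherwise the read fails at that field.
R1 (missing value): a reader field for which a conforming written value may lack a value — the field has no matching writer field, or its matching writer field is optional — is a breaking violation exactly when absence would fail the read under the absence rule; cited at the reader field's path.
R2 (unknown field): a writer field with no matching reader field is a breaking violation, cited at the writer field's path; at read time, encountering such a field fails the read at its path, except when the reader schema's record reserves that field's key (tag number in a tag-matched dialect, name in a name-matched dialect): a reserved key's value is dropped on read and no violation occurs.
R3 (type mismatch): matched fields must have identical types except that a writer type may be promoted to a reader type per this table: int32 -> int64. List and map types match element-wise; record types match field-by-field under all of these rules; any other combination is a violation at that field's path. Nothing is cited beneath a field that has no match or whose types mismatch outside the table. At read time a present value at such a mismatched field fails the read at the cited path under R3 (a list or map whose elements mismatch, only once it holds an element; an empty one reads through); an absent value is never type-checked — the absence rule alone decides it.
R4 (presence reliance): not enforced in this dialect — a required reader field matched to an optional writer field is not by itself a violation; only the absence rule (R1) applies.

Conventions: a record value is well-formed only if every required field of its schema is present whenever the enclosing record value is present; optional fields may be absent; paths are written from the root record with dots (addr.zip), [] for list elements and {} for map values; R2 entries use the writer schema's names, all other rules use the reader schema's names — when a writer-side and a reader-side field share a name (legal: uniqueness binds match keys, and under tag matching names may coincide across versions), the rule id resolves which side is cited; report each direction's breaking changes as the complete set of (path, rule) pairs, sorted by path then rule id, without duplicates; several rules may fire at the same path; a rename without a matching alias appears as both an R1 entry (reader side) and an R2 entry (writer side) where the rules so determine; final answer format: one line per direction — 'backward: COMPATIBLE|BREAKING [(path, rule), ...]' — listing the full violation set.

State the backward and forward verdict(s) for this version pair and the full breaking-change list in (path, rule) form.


the writer's type comes first in each Ticket pair
checking backward for Ticket: reader v2 against writer v1:
  attrs <- attrs (map<string, float32> -> map<string, float32>, writer optional)
  verified <- verified (bool -> bool, writer required)
  retries <- retries (int32 -> int32, writer required)
  seq <- seq (int64 -> int64, writer optional)
  nickname <- nickname (string -> string, writer optional)
  writer country: unknown to reader
  writer balance: unknown to reader
  R2 fires at country
  => backward verdict for Ticket: BREAKING, 1 violation(s)
checking forward for Ticket: reader v1 against writer v2:
  attrs <- attrs (map<string, float32> -> map<string, float32>, writer optional)
  verified <- verified (bool -> bool, writer required)
  country: no writer-side match
  retries <- retries (int32 -> int32, writer required)
  balance: no writer-side match
  seq <- seq (int64 -> int64, writer optional)
  nickname <- nickname (string -> string, writer optional)
  nothing fires on Ticket: forward is COMPATIBLE

backward: BREAKING [(country, R2)]; forward: COMPATIBLE []


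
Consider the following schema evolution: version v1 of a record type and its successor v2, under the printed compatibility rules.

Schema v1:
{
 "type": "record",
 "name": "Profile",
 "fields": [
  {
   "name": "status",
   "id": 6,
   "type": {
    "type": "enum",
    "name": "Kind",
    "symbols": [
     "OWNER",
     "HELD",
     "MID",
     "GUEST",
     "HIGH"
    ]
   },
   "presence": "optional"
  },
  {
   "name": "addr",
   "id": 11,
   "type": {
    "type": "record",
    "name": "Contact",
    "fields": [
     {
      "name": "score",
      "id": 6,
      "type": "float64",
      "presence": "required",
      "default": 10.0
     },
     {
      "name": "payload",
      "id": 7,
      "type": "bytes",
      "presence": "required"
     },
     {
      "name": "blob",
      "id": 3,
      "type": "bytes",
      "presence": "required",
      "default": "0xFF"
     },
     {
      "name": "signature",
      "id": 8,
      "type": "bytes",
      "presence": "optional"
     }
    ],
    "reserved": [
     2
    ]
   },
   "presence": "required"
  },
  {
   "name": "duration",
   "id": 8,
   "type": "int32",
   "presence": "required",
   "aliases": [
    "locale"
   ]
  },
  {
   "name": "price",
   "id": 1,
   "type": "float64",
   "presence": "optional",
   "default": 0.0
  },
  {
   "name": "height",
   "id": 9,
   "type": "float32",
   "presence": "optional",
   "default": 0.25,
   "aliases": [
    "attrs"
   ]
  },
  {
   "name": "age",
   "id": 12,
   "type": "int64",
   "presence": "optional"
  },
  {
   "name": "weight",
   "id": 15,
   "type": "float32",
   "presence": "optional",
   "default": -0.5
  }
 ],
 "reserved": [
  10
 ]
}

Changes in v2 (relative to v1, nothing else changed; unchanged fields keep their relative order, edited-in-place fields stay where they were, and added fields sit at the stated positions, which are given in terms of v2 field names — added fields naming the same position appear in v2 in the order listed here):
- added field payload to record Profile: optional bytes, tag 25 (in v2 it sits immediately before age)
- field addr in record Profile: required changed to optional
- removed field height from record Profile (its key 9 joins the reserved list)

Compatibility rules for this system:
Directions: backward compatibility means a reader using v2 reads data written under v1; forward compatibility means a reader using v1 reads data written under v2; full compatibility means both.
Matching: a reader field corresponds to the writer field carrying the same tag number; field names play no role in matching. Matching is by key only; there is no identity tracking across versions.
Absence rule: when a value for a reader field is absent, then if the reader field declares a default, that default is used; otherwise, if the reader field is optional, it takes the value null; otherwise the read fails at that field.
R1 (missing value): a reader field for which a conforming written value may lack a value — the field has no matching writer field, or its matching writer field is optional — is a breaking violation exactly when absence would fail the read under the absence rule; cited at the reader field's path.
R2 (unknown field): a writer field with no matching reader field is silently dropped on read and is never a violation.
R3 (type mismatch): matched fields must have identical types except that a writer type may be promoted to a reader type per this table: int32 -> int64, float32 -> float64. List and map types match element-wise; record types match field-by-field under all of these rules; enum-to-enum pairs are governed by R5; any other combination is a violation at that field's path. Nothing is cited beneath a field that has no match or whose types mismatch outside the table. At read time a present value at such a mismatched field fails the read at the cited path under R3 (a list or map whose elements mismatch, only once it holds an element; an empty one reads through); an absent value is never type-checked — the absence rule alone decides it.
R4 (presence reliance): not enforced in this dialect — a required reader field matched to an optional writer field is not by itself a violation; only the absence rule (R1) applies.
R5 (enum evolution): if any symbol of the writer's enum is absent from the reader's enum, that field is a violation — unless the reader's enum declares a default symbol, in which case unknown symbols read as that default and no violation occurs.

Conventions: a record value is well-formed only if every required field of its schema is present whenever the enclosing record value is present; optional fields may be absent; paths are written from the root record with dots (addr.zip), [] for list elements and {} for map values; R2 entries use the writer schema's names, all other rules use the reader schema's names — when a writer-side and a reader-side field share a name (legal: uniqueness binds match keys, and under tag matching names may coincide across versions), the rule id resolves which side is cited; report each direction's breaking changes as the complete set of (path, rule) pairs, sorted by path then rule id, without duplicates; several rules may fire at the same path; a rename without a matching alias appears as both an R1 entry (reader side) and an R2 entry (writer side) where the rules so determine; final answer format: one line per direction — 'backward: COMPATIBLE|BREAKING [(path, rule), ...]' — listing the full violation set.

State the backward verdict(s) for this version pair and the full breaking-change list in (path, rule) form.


backward: COMPATIBLE []

each type pair in Profile: writer, then reader
backward on Profile — v2 reading data written by v1:
  Kind -> Kind, writer optional: status aligns to status
  Contact -> Contact, writer required: addr aligns to addr
  int32 -> int32, writer required: duration aligns to duration
  float64 -> float64, writer optional: price aligns to price
  no writer field matches reader payload
  int64 -> int64, writer optional: age aligns to age
  float32 -> float32, writer optional: weight aligns to weight
  leftover writer field: height
  float64 -> float64, writer required: addr.score aligns to addr.score
  bytes -> bytes, writer required: addr.payload aligns to addr.payload
  bytes -> bytes, writer required: addr.blob aligns to addr.blob
  bytes -> bytes, writer optional: addr.signature aligns to addr.signature
  => backward verdict for Profile: COMPATIBLE, no violations
checking off the Profile differences that do not matter here:
  added field payload to record Profile: optional bytes, tag 25 (in v2 it sits immediately before age) -> no rule fires on it in Profile's dialect; the asked verdict holds
  field addr in record Profile: required changed to optional -> its effect on Profile is confined to the forward direction, not asked
  removed field height from record Profile (its key 9 joins the reserved list) -> no rule fires on it in Profile's dialect; the asked verdict holds


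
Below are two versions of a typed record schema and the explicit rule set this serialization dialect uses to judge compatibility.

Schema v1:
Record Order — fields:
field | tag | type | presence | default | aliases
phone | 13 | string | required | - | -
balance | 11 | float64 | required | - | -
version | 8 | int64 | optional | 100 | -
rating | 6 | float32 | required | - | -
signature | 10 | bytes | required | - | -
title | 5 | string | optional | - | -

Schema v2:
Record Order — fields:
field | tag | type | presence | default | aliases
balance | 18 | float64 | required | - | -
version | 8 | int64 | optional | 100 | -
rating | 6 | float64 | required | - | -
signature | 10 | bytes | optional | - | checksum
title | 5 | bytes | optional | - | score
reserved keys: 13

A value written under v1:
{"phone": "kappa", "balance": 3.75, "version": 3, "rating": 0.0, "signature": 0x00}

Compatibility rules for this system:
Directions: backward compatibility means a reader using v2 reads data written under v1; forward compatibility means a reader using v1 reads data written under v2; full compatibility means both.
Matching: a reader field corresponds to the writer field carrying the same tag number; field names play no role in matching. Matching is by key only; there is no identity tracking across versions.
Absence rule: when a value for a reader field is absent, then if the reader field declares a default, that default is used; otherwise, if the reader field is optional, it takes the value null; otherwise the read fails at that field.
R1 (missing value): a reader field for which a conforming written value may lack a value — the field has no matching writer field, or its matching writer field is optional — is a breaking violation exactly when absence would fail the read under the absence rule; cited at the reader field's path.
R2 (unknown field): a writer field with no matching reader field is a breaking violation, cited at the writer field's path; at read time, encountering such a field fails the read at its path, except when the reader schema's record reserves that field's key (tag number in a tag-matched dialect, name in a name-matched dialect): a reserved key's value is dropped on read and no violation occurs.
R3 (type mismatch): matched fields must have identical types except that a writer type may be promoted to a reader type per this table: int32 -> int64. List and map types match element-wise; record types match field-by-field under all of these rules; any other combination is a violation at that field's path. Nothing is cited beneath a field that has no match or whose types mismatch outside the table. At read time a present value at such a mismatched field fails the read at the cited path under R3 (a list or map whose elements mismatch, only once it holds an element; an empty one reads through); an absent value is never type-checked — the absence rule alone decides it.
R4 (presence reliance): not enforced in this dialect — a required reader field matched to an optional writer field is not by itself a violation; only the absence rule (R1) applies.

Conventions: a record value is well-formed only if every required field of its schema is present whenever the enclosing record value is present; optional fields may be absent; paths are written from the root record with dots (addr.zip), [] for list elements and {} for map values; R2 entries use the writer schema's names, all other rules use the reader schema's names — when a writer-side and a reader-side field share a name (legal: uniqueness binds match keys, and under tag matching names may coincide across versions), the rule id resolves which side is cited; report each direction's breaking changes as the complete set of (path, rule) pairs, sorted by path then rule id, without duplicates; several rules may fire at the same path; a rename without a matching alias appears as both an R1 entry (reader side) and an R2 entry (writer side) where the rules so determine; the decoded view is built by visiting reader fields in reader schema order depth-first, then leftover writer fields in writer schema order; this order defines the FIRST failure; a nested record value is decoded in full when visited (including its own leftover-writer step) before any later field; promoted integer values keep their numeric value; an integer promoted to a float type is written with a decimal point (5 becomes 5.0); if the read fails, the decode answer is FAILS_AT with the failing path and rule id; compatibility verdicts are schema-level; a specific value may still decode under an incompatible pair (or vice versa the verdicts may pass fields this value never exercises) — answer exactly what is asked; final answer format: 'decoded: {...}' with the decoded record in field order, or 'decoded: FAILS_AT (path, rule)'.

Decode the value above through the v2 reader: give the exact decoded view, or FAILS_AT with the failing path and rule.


arrows below run writer -> reader for Order
decode (reader v2):
  read fails at balance under R1 (no fill)
  => FAILS_AT (balance, R1)
diffs on Order not affecting the asked answer:
  field title in record Order: type string changed to bytes -> matters for Order compatibility verdicts, not for this value's decode
  field signature in record Order: required changed to optional -> matters for Order compatibility verdicts, not for this value's decode
  removed field phone from record Order (its key 13 joins the reserved list) -> matters for Order compatibility verdicts, not for this value's decode
  field rating in record Order: type float32 changed to float64 -> matters for Order compatibility verdicts, not for this value's decode

decoded: FAILS_AT (balance, R1)


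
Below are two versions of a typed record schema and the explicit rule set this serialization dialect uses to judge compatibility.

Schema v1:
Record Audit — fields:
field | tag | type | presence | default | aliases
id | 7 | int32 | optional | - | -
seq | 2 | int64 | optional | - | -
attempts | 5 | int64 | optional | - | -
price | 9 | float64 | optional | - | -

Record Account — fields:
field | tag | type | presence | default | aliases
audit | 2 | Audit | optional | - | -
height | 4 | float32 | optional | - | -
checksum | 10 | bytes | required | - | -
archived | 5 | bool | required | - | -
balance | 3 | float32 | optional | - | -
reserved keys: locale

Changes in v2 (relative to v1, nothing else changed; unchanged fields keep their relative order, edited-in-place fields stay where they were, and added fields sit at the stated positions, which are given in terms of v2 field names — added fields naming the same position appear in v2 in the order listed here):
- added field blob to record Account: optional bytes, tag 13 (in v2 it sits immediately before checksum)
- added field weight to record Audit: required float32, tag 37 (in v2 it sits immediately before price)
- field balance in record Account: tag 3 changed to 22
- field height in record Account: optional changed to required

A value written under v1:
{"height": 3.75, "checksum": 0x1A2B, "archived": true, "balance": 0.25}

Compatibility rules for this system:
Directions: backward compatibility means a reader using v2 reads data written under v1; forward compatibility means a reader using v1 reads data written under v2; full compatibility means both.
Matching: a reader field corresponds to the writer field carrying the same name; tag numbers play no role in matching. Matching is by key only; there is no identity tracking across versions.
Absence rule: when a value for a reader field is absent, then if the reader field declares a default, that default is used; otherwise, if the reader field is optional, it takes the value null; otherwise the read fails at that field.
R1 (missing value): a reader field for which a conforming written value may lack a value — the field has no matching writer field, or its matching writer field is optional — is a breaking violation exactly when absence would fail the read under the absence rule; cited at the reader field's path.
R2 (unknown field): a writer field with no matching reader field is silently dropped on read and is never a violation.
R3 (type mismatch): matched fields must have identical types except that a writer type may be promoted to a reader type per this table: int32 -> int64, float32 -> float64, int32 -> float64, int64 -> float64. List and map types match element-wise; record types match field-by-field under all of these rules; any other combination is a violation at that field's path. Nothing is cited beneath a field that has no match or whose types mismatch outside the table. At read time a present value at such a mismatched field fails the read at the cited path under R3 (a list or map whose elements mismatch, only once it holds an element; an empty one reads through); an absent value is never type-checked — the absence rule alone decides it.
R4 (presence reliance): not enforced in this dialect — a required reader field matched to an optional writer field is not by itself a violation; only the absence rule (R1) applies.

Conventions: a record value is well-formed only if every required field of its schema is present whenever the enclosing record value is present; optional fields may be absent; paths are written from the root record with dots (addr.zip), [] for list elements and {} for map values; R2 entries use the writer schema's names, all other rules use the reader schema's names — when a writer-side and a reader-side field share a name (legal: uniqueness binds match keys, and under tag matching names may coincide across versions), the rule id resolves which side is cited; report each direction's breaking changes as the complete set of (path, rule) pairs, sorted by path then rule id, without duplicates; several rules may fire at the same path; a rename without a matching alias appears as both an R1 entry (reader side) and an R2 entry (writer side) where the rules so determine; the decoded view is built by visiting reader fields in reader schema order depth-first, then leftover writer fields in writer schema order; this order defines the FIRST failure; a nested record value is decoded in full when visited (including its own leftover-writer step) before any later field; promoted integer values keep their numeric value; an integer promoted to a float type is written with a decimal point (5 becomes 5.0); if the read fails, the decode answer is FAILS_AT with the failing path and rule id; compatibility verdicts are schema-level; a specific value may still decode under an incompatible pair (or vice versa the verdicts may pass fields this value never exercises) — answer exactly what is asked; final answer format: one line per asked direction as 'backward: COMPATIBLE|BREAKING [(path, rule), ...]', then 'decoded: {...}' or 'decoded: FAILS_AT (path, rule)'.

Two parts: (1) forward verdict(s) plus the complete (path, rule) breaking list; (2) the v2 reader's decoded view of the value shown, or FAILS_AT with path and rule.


forward: COMPATIBLE []; decoded: {"audit": null, "height": 3.75, "blob": null, "checksum": 0x1A2B, "archived": true, "balance": 0.25}

arrows below run writer -> reader for Account
forward pass over Account, reader schema v1, writer schema v2:
  Audit -> Audit, writer optional: audit aligns to audit
  float32 -> float32, writer required: height aligns to height
  bytes -> bytes, writer required: checksum aligns to checksum
  bool -> bool, writer required: archived aligns to archived
  float32 -> float32, writer optional: balance aligns to balance
  leftover writer field: blob
  int32 -> int32, writer optional: audit.id aligns to audit.id
  int64 -> int64, writer optional: audit.seq aligns to audit.seq
  int64 -> int64, writer optional: audit.attempts aligns to audit.attempts
  float64 -> float64, writer optional: audit.price aligns to audit.price
  leftover writer field: audit.weight
  => forward: COMPATIBLE
migrating the Account value to v2:
  audit := null (absent, optional -> null)
  height := 3.75
  blob := null (absent, optional -> null)
  checksum := 0x1A2B
  archived := true
  balance := 0.25
  => decoded: {"audit": null, "height": 3.75, "blob": null, "checksum": 0x1A2B, "archived": true, "balance": 0.25}
checking off the Account differences that do not matter here:
  added field weight to record Audit: required float32, tag 37 (in v2 it sits immediately before price) -> matters only for Account's backward compatibility — outside the asked direction
  field balance in record Account: tag 3 changed to 22 -> fires no rule on Account, leaving the asked answer as it is
  field height in record Account: optional changed to required -> matters only for Account's backward compatibility — outside the asked direction


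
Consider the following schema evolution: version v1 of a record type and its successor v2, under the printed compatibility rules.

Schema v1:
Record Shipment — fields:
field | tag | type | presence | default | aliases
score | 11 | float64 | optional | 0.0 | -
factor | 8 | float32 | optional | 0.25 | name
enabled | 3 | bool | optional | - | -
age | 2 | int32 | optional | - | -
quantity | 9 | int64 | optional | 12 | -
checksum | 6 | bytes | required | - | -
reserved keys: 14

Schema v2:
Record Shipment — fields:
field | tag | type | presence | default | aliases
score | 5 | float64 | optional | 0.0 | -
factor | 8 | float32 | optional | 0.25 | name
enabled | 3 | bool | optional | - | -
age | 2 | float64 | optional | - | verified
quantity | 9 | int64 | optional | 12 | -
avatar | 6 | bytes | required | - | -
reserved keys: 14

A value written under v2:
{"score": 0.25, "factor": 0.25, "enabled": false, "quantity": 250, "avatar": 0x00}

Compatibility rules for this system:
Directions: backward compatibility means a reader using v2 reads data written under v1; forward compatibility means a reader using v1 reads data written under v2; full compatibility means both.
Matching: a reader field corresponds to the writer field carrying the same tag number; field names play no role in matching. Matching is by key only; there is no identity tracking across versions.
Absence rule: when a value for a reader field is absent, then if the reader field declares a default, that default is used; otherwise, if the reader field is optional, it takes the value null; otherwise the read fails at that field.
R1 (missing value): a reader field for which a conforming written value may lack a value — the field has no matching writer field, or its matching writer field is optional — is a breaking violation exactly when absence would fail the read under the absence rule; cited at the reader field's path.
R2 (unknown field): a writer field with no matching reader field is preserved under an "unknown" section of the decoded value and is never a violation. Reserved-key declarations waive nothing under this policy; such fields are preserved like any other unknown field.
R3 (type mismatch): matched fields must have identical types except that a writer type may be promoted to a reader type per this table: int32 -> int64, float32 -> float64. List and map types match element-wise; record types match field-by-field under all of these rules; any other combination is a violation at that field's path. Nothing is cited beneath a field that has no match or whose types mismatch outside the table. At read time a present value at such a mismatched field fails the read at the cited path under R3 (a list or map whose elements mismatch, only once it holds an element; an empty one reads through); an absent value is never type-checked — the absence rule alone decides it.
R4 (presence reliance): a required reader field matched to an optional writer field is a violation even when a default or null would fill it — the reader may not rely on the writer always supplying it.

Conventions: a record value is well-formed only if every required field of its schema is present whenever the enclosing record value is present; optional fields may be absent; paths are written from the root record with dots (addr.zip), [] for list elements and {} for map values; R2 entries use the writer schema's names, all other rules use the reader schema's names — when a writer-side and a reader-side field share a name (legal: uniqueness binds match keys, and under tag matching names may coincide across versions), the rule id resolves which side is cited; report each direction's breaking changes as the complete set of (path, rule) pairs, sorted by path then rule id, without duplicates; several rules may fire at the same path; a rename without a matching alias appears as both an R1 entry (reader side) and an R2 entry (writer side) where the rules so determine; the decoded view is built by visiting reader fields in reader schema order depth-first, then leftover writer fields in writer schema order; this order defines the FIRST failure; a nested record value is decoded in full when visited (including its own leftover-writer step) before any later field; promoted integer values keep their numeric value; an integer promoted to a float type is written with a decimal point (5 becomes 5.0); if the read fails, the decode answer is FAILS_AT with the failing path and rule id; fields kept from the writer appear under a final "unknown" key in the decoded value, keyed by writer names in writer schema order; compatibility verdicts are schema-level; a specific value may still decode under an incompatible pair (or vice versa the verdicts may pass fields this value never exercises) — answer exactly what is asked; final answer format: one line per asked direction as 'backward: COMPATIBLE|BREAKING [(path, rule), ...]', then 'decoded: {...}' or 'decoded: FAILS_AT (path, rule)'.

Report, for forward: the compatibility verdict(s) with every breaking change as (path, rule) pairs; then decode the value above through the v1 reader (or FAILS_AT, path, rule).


forward: BREAKING [(age, R3)]; decoded: {"score": 0.0, "factor": 0.25, "enabled": false, "age": null, "quantity": 250, "checksum": 0x00, "unknown": {"score": 0.25}}

arrows below run writer -> reader for Shipment
forward on Shipment — v1 reading data written by v2:
  score: no writer-side match
  factor: float32 -> float32, writer optional; from factor
  enabled: bool -> bool, writer optional; from enabled
  age: float64 -> int32, writer optional; from age
  quantity: int64 -> int64, writer optional; from quantity
  checksum: bytes -> bytes, writer required; from avatar
  writer field score has no reader counterpart
  rule R3 violated at age
  => forward: BREAKING (1)
decoding the Shipment value with the v1 reader:
  score := 0.0 (no value, default fills)
  factor := 0.25
  enabled := false
  age := null (not supplied -> null)
  quantity := 250
  checksum := 0x00 (from writer avatar)
  writer score: kept under "unknown"
  => decoded: {"score": 0.0, "factor": 0.25, "enabled": false, "age": null, "quantity": 250, "checksum": 0x00, "unknown": {"score": 0.25}}
remaining Shipment differences; none change what is asked:
  renamed field checksum to avatar in record Shipment -> inert for the asked Shipment verdict: nothing fires


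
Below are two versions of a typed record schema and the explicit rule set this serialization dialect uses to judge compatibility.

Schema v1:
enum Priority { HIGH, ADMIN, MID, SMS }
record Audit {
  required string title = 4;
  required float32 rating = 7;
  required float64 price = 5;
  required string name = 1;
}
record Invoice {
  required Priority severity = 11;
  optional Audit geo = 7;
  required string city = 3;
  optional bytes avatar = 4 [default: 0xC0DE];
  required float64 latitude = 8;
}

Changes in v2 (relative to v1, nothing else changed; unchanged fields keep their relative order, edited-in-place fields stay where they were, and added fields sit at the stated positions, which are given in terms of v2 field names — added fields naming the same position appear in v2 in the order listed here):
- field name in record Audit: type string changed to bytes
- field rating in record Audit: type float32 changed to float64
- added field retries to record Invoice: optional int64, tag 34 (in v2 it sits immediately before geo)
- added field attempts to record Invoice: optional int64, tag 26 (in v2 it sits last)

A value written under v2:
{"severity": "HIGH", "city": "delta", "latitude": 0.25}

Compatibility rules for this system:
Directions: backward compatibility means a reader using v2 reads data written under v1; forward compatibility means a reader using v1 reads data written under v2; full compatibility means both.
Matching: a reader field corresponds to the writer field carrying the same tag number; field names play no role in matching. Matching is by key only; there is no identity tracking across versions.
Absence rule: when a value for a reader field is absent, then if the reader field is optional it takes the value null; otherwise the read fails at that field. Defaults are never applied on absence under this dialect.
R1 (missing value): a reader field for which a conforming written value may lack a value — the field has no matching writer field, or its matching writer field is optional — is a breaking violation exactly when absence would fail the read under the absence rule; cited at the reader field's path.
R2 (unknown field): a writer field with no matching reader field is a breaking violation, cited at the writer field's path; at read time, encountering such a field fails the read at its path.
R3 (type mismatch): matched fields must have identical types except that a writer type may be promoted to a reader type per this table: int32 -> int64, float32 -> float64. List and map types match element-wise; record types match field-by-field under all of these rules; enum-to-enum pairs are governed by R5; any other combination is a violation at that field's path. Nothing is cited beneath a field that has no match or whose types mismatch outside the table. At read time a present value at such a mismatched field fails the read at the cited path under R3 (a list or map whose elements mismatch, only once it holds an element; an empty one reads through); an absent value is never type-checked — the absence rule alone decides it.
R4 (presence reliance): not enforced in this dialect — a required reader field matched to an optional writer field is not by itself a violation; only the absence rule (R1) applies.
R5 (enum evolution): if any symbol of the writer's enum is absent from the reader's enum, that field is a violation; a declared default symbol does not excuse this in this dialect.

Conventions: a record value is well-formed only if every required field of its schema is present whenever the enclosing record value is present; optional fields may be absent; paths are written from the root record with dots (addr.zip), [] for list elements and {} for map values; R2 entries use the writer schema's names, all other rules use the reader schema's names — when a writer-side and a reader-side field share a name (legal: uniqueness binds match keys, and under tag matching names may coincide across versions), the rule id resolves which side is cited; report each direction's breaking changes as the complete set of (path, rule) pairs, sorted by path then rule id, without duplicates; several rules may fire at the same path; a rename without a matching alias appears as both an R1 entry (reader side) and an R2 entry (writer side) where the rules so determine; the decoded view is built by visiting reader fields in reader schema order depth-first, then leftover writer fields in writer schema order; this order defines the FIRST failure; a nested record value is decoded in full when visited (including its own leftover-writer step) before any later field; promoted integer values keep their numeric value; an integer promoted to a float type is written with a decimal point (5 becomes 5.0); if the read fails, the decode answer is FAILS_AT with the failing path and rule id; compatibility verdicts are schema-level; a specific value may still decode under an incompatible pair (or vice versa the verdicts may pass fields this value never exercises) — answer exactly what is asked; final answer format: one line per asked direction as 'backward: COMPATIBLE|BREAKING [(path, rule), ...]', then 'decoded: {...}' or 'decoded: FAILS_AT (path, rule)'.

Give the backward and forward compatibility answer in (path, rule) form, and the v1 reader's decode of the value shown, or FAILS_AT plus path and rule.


arrows below run writer -> reader for Invoice
backward on Invoice — v2 reading data written by v1:
  severity <- severity (Priority -> Priority, writer required)
  retries: no writer match
  geo <- geo (Audit -> Audit, writer optional)
  city <- city (string -> string, writer required)
  avatar <- avatar (bytes -> bytes, writer optional)
  latitude <- latitude (float64 -> float64, writer required)
  attempts: no writer match
  geo.title <- geo.title (string -> string, writer required)
  geo.rating <- geo.rating (float32 -> float64, writer required)
  geo.price <- geo.price (float64 -> float64, writer required)
  geo.name <- geo.name (string -> bytes, writer required)
  rule R3 violated at geo.name
  => backward verdict for Invoice: BREAKING, 1 violation(s)
forward on Invoice — v1 reading data written by v2:
  severity <- severity (Priority -> Priority, writer required)
  geo <- geo (Audit -> Audit, writer optional)
  city <- city (string -> string, writer required)
  avatar <- avatar (bytes -> bytes, writer optional)
  latitude <- latitude (float64 -> float64, writer required)
  retries (writer side), unknown to reader
  attempts (writer side), unknown to reader
  geo.title <- geo.title (string -> string, writer required)
  geo.rating <- geo.rating (float64 -> float32, writer required)
  geo.price <- geo.price (float64 -> float64, writer required)
  geo.name <- geo.name (bytes -> string, writer required)
  rule R2 violated at attempts
  rule R3 violated at geo.name
  rule R3 violated at geo.rating
  rule R2 violated at retries
  => forward verdict for Invoice: BREAKING, 4 violation(s)
migrating the Invoice value to v1:
  severity := "HIGH"
  geo := null (missing; optional => null)
  city := "delta"
  avatar := null (missing; optional => null)
  latitude := 0.25
  => decoded: {"severity": "HIGH", "geo": null, "city": "delta", "avatar": null, "latitude": 0.25}

backward: BREAKING [(geo.name, R3)]; forward: BREAKING [(attempts, R2), (geo.name, R3), (geo.rating, R3), (retries, R2)]; decoded: {"severity": "HIGH", "geo": null, "city": "delta", "avatar": null, "latitude": 0.25}
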